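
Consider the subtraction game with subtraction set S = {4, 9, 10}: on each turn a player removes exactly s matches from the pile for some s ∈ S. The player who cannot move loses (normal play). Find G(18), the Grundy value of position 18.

n :  0  1  2  3  4  5  6  7  8  9 10 11 12 13 14 15 16 17 18
G :  0  0  0  0  1  1  1  1  0  2  2  2  1  3  0  0  0  2  1

1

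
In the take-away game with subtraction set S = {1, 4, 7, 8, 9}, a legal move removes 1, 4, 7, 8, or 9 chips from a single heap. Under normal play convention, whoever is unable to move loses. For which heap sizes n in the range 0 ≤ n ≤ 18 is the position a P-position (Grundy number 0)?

n :  0  1  2  3  4  5  6  7  8  9 10 11 12 13 14 15 16 17 18
G :  0  1  0  1  2  0  1  2  3  2  3  4  5  3  4  0  1  0  1
P-positions are exactly the n with G(n) = 0.

0, 2, 5, 15, 17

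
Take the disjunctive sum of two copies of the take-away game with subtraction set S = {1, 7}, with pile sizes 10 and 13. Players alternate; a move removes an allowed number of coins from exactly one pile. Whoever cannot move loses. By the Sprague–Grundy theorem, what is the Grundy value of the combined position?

All piles use S = {1, 7}:
n :  0  1  2  3  4  5  6  7  8  9 10 11 12 13
G :  0  1  0  1  0  1  0  1  0  1  0  1  0  1
Pile A: G(10) = 0.
Pile B: G(13) = 1.
Combined Grundy value = 0 ⊕ 1 = 1.

1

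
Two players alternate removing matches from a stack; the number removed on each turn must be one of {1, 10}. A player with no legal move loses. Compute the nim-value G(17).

0

G(0) = 0
G(1) = mex{0} = 1
G(2) = mex{1} = 0
G(3) = mex{0} = 1
G(4) = mex{1} = 0
G(5) = mex{0} = 1
G(6) = mex{1} = 0
G(7) = mex{0} = 1
G(8) = mex{1} = 0
G(9) = mex{0} = 1
G(10) = mex{1,0} = 2
G(11) = mex{2,1} = 0
G(12) = mex{0,0} = 1
G(13) = mex{1,1} = 0
G(14) = mex{0,0} = 1
G(15) = mex{1,1} = 0
G(16) = mex{0,0} = 1
G(17) = mex{1,1} = 0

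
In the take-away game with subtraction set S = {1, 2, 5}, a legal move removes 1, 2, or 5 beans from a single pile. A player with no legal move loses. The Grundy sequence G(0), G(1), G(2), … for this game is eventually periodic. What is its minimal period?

3

n :  0  1  2  3  4  5  6  7  8  9 10 11 12 13 14
G :  0  1  2  0  1  2  0  1  2  0  1  2  0  1  2
G(n+3) = G(n) holds for n = 0,…,4 (a full window of length max(S) = 5), so the sequence is purely periodic with period 3.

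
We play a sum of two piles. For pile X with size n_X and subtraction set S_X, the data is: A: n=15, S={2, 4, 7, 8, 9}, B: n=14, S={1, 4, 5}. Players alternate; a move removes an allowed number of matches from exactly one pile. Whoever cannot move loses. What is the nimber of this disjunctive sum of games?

0

Pile A, S = {2, 4, 7, 8, 9}:
n :  0  1  2  3  4  5  6  7  8  9 10 11 12 13 14 15
G :  0  0  1  1  2  2  0  3  1  4  2  0  0  1  1  2
G_A(15) = 2.
Pile B, S = {1, 4, 5}:
n :  0  1  2  3  4  5  6  7  8  9 10 11 12 13 14
G :  0  1  0  1  2  3  2  3  0  1  0  1  2  3  2
G_B(14) = 2.
Combined Grundy value = 2 ⊕ 2 = 0.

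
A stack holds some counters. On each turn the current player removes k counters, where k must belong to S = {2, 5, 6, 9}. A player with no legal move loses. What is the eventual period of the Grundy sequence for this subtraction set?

n :  0  1  2  3  4  5  6  7  8  9 10 11 12 13 14 15 16 17 18 19 20 21 22 23
G :  0  0  1  1  0  2  1  3  0  2  1  0  0  1  1  0  2  1  3  0  2  1  0  0
G(n+11) = G(n) holds for n = 0,…,8 (a full window of length max(S) = 9), so the sequence is purely periodic with period 11.

11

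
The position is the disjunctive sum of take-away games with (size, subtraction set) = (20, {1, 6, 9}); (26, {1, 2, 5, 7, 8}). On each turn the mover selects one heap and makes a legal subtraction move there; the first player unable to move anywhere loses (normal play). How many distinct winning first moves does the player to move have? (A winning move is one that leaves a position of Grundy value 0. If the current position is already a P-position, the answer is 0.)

3

Heap A, S = {1, 6, 9}:
G(0) = 0
G(1) = mex{0} = 1
G(2) = mex{1} = 0
G(3) = mex{0} = 1
G(4) = mex{1} = 0
G(5) = mex{0} = 1
G(6) = mex{1,0} = 2
G(7) = mex{2,1} = 0
G(8) = mex{0,0} = 1
G(9) = mex{1,1,0} = 2
G(10) = mex{2,0,1} = 3
G(11) = mex{3,1,0} = 2
G(12) = mex{2,2,1} = 0
G(13) = mex{0,0,0} = 1
G(14) = mex{1,1,1} = 0
G(15) = mex{0,2,2} = 1
G(16) = mex{1,3,0} = 2
G(17) = mex{2,2,1} = 0
G(18) = mex{0,0,2} = 1
G(19) = mex{1,1,3} = 0
G(20) = mex{0,0,2} = 1
G_A(20) = 1.
Heap B, S = {1, 2, 5, 7, 8}:
n :  0  1  2  3  4  5  6  7  8  9 10 11 12 13 14 15 16 17 18 19 20 21 22 23 24 25 26
G :  0  1  2  0  1  2  0  1  2  0  1  2  0  1  2  0  1  2  0  1  2  0  1  2  0  1  2
G_B(26) = 2.
Combined Grundy value = 1 ⊕ 2 = 3.
A winning move leaves total XOR = 0, i.e. changes one component's Grundy value g to g ⊕ X where X is the current total.
Heap A: need g' = 1⊕3 = 2. Options: 20−1→G=0, 20−6→G=0, 20−9→G=2. Hits: 1.
Heap B: need g' = 2⊕3 = 1. Options: 26−1→G=1, 26−2→G=0, 26−5→G=0, 26−7→G=1, 26−8→G=0. Hits: 2.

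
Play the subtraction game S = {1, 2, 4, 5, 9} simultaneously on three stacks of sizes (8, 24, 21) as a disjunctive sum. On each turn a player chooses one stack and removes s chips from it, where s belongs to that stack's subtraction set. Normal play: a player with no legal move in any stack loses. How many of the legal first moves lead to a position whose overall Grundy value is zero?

1

All stacks use S = {1, 2, 4, 5, 9}:
n :  0  1  2  3  4  5  6  7  8  9 10 11 12 13 14 15 16 17 18 19 20 21 22 23 24
G :  0  1  2  0  1  2  0  1  2  3  4  5  3  0  1  2  0  1  2  0  1  2  3  4  5
Stack A: G(8) = 2.
Stack B: G(24) = 5.
Stack C: G(21) = 2.
Combined Grundy value = 2 ⊕ 5 ⊕ 2 = 5.
A winning move leaves total XOR = 0, i.e. changes one component's Grundy value g to g ⊕ X where X is the current total.
Stack A: need g' = 2⊕5 = 7. Options: 8−1→G=1, 8−2→G=0, 8−4→G=1, 8−5→G=0. Hits: 0.
Stack B: need g' = 5⊕5 = 0. Options: 24−1→G=4, 24−2→G=3, 24−4→G=1, 24−5→G=0, 24−9→G=2. Hits: 1.
Stack C: need g' = 2⊕5 = 7. Options: 21−1→G=1, 21−2→G=0, 21−4→G=1, 21−5→G=0, 21−9→G=3. Hits: 0.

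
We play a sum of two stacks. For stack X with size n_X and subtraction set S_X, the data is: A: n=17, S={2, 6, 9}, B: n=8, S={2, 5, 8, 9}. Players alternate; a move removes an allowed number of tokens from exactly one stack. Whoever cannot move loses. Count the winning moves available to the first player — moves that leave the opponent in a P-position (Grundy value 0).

Stack A, S = {2, 6, 9}:
n :  0  1  2  3  4  5  6  7  8  9 10 11 12 13 14 15 16 17
G :  0  0  1  1  0  0  1  1  0  2  1  3  0  2  1  0  0  1
G_A(17) = 1.
Stack B, S = {2, 5, 8, 9}:
n : 0 1 2 3 4 5 6 7 8
G : 0 0 1 1 0 2 1 0 2
G_B(8) = 2.
Combined Grundy value = 1 ⊕ 2 = 3.
A winning move leaves total XOR = 0, i.e. changes one component's Grundy value g to g ⊕ X where X is the current total.
Stack A: need g' = 1⊕3 = 2. Options: 17−2→G=0, 17−6→G=3, 17−9→G=0. Hits: 0.
Stack B: need g' = 2⊕3 = 1. Options: 8−2→G=1, 8−5→G=1, 8−8→G=0. Hits: 2.

2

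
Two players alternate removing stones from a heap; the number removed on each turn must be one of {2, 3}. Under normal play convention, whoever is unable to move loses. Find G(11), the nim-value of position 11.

0

n :  0  1  2  3  4  5  6  7  8  9 10 11
G :  0  0  1  1  2  0  0  1  1  2  0  0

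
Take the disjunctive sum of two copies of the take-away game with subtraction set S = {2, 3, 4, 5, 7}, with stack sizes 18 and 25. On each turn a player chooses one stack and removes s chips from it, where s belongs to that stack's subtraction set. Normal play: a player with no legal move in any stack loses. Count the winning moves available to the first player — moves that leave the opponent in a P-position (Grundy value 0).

All stacks use S = {2, 3, 4, 5, 7}:
n :  0  1  2  3  4  5  6  7  8  9 10 11 12 13 14 15 16 17 18 19 20 21 22 23 24 25
G :  0  0  1  1  2  2  3  3  4  0  0  1  1  2  2  3  3  4  0  0  1  1  2  2  3  3
Stack A: G(18) = 0.
Stack B: G(25) = 3.
Combined Grundy value = 0 ⊕ 3 = 3.
A winning move leaves total XOR = 0, i.e. changes one component's Grundy value g to g ⊕ X where X is the current total.
Stack A: need g' = 0⊕3 = 3. Options: 18−2→G=3, 18−3→G=3, 18−4→G=2, 18−5→G=2, 18−7→G=1. Hits: 2.
Stack B: need g' = 3⊕3 = 0. Options: 25−2→G=2, 25−3→G=2, 25−4→G=1, 25−5→G=1, 25−7→G=0. Hits: 1.

3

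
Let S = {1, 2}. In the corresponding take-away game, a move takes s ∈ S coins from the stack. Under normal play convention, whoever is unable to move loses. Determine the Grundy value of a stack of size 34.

n :  0  1  2  3  4  5  6  7  8  9 10 11 12 13 14 15 16 17 18 19 20 21 22 23 24 25 26 27 28 29 30 31 32 33 34
G :  0  1  2  0  1  2  0  1  2  0  1  2  0  1  2  0  1  2  0  1  2  0  1  2  0  1  2  0  1  2  0  1  2  0  1

1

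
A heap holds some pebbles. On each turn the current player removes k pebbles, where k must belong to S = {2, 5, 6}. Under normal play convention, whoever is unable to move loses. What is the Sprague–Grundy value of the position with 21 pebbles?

1

G(0) = 0
G(1) = mex{} = 0
G(2) = mex{0} = 1
G(3) = mex{0} = 1
G(4) = mex{1} = 0
G(5) = mex{1,0} = 2
G(6) = mex{0,0,0} = 1
G(7) = mex{2,1,0} = 3
G(8) = mex{1,1,1} = 0
G(9) = mex{3,0,1} = 2
G(10) = mex{0,2,0} = 1
G(11) = mex{2,1,2} = 0
G(12) = mex{1,3,1} = 0
G(13) = mex{0,0,3} = 1
G(14) = mex{0,2,0} = 1
G(15) = mex{1,1,2} = 0
G(16) = mex{1,0,1} = 2
G(17) = mex{0,0,0} = 1
G(18) = mex{2,1,0} = 3
G(19) = mex{1,1,1} = 0
G(20) = mex{3,0,1} = 2
G(21) = mex{0,2,0} = 1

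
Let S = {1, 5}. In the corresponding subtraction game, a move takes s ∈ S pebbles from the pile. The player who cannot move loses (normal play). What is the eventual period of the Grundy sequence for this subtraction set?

2

n :  0  1  2  3  4  5  6  7  8  9 10 11 12 13 14
G :  0  1  0  1  0  1  0  1  0  1  0  1  0  1  0
G(n+2) = G(n) holds for n = 0,…,4 (a full window of length max(S) = 5), so the sequence is purely periodic with period 2.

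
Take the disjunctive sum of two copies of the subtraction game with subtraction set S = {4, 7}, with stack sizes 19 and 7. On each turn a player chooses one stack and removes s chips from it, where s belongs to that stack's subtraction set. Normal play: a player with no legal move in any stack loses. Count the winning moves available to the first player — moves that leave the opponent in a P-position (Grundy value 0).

1

All stacks use S = {4, 7}:
G(0) = 0
G(1) = mex{} = 0
G(2) = mex{} = 0
G(3) = mex{} = 0
G(4) = mex{0} = 1
G(5) = mex{0} = 1
G(6) = mex{0} = 1
G(7) = mex{0,0} = 1
G(8) = mex{1,0} = 2
G(9) = mex{1,0} = 2
G(10) = mex{1,0} = 2
G(11) = mex{1,1} = 0
G(12) = mex{2,1} = 0
G(13) = mex{2,1} = 0
G(14) = mex{2,1} = 0
G(15) = mex{0,2} = 1
G(16) = mex{0,2} = 1
G(17) = mex{0,2} = 1
G(18) = mex{0,0} = 1
G(19) = mex{1,0} = 2
Stack A: G(19) = 2.
Stack B: G(7) = 1.
Combined Grundy value = 2 ⊕ 1 = 3.
A winning move leaves total XOR = 0, i.e. changes one component's Grundy value g to g ⊕ X where X is the current total.
Stack A: need g' = 2⊕3 = 1. Options: 19−4→G=1, 19−7→G=0. Hits: 1.
Stack B: need g' = 1⊕3 = 2. Options: 7−4→G=0, 7−7→G=0. Hits: 0.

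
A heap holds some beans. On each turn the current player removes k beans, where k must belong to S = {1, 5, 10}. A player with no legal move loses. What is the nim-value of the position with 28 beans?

G(0) = 0
G(1) = mex{0} = 1
G(2) = mex{1} = 0
G(3) = mex{0} = 1
G(4) = mex{1} = 0
G(5) = mex{0,0} = 1
G(6) = mex{1,1} = 0
G(7) = mex{0,0} = 1
G(8) = mex{1,1} = 0
G(9) = mex{0,0} = 1
G(10) = mex{1,1,0} = 2
G(11) = mex{2,0,1} = 3
G(12) = mex{3,1,0} = 2
G(13) = mex{2,0,1} = 3
G(14) = mex{3,1,0} = 2
G(15) = mex{2,2,1} = 0
G(16) = mex{0,3,0} = 1
G(17) = mex{1,2,1} = 0
G(18) = mex{0,3,0} = 1
G(19) = mex{1,2,1} = 0
G(20) = mex{0,0,2} = 1
G(21) = mex{1,1,3} = 0
G(22) = mex{0,0,2} = 1
G(23) = mex{1,1,3} = 0
G(24) = mex{0,0,2} = 1
G(25) = mex{1,1,0} = 2
G(26) = mex{2,0,1} = 3
G(27) = mex{3,1,0} = 2
G(28) = mex{2,0,1} = 3

3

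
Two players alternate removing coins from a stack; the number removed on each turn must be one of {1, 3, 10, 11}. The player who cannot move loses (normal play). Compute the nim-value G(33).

n :  0  1  2  3  4  5  6  7  8  9 10 11 12 13 14 15 16 17 18 19 20 21 22 23 24 25 26 27 28 29 30 31 32 33
G :  0  1  0  1  0  1  0  1  0  1  2  3  2  3  2  3  2  3  2  3  0  1  0  1  0  1  0  1  0  1  2  3  2  3

3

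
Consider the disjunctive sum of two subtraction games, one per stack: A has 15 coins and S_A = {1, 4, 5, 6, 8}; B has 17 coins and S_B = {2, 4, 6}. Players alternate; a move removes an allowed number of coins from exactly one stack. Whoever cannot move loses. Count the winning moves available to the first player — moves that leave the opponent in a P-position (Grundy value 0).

Stack A, S = {1, 4, 5, 6, 8}:
G(0) = 0
G(1) = mex{0} = 1
G(2) = mex{1} = 0
G(3) = mex{0} = 1
G(4) = mex{1,0} = 2
G(5) = mex{2,1,0} = 3
G(6) = mex{3,0,1,0} = 2
G(7) = mex{2,1,0,1} = 3
G(8) = mex{3,2,1,0,0} = 4
G(9) = mex{4,3,2,1,1} = 0
G(10) = mex{0,2,3,2,0} = 1
G(11) = mex{1,3,2,3,1} = 0
G(12) = mex{0,4,3,2,2} = 1
G(13) = mex{1,0,4,3,3} = 2
G(14) = mex{2,1,0,4,2} = 3
G(15) = mex{3,0,1,0,3} = 2
G_A(15) = 2.
Stack B, S = {2, 4, 6}:
n :  0  1  2  3  4  5  6  7  8  9 10 11 12 13 14 15 16 17
G :  0  0  1  1  2  2  3  3  0  0  1  1  2  2  3  3  0  0
G_B(17) = 0.
Combined Grundy value = 2 ⊕ 0 = 2.
A winning move leaves total XOR = 0, i.e. changes one component's Grundy value g to g ⊕ X where X is the current total.
Stack A: need g' = 2⊕2 = 0. Options: 15−1→G=3, 15−4→G=0, 15−5→G=1, 15−6→G=0, 15−8→G=3. Hits: 2.
Stack B: need g' = 0⊕2 = 2. Options: 17−2→G=3, 17−4→G=2, 17−6→G=1. Hits: 1.

3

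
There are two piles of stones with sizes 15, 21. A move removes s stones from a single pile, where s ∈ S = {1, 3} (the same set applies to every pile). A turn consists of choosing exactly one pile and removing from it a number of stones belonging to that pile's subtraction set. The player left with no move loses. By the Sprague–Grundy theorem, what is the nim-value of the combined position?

0

All piles use S = {1, 3}:
G(0) = 0
G(1) = mex{0} = 1
G(2) = mex{1} = 0
G(3) = mex{0,0} = 1
G(4) = mex{1,1} = 0
G(5) = mex{0,0} = 1
G(6) = mex{1,1} = 0
G(7) = mex{0,0} = 1
G(8) = mex{1,1} = 0
G(9) = mex{0,0} = 1
G(10) = mex{1,1} = 0
G(11) = mex{0,0} = 1
G(12) = mex{1,1} = 0
G(13) = mex{0,0} = 1
G(14) = mex{1,1} = 0
G(15) = mex{0,0} = 1
G(16) = mex{1,1} = 0
G(17) = mex{0,0} = 1
G(18) = mex{1,1} = 0
G(19) = mex{0,0} = 1
G(20) = mex{1,1} = 0
G(21) = mex{0,0} = 1
Pile A: G(15) = 1.
Pile B: G(21) = 1.
Combined Grundy value = 1 ⊕ 1 = 0.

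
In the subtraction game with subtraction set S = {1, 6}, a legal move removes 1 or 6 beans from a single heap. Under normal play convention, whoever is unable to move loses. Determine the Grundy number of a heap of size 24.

1

n :  0  1  2  3  4  5  6  7  8  9 10 11 12 13 14 15 16 17 18 19 20 21 22 23 24
G :  0  1  0  1  0  1  2  0  1  0  1  0  1  2  0  1  0  1  0  1  2  0  1  0  1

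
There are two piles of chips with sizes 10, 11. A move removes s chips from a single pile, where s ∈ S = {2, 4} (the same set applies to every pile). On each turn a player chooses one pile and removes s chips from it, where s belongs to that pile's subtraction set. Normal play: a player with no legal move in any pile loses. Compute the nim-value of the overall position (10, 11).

0

All piles use S = {2, 4}:
n :  0  1  2  3  4  5  6  7  8  9 10 11
G :  0  0  1  1  2  2  0  0  1  1  2  2
Pile A: G(10) = 2.
Pile B: G(11) = 2.
Combined Grundy value = 2 ⊕ 2 = 0.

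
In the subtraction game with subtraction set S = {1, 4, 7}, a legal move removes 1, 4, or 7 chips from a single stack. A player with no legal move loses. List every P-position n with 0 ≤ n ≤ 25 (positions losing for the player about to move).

0, 2, 5, 8, 10, 13, 16, 18, 21, 24

G(0) = 0
G(1) = mex{0} = 1
G(2) = mex{1} = 0
G(3) = mex{0} = 1
G(4) = mex{1,0} = 2
G(5) = mex{2,1} = 0
G(6) = mex{0,0} = 1
G(7) = mex{1,1,0} = 2
G(8) = mex{2,2,1} = 0
G(9) = mex{0,0,0} = 1
G(10) = mex{1,1,1} = 0
G(11) = mex{0,2,2} = 1
G(12) = mex{1,0,0} = 2
G(13) = mex{2,1,1} = 0
G(14) = mex{0,0,2} = 1
G(15) = mex{1,1,0} = 2
G(16) = mex{2,2,1} = 0
G(17) = mex{0,0,0} = 1
G(18) = mex{1,1,1} = 0
G(19) = mex{0,2,2} = 1
G(20) = mex{1,0,0} = 2
G(21) = mex{2,1,1} = 0
G(22) = mex{0,0,2} = 1
G(23) = mex{1,1,0} = 2
G(24) = mex{2,2,1} = 0
G(25) = mex{0,0,0} = 1
P-positions are exactly the n with G(n) = 0.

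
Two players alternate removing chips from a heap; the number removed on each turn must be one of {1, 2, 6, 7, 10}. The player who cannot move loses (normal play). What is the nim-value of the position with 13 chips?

2

n :  0  1  2  3  4  5  6  7  8  9 10 11 12 13
G :  0  1  2  0  1  2  3  4  0  1  2  0  1  2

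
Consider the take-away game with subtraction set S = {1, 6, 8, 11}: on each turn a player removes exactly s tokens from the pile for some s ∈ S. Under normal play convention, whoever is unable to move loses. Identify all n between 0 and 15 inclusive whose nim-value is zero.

n :  0  1  2  3  4  5  6  7  8  9 10 11 12 13 14 15
G :  0  1  0  1  0  1  2  0  1  0  1  2  3  2  0  1
P-positions are exactly the n with G(n) = 0.

0, 2, 4, 7, 9, 14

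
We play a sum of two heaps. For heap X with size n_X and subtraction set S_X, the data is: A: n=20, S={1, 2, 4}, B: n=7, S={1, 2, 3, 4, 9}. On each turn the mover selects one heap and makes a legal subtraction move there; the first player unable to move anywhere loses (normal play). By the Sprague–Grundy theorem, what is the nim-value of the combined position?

Heap A, S = {1, 2, 4}:
n :  0  1  2  3  4  5  6  7  8  9 10 11 12 13 14 15 16 17 18 19 20
G :  0  1  2  0  1  2  0  1  2  0  1  2  0  1  2  0  1  2  0  1  2
G_A(20) = 2.
Heap B, S = {1, 2, 3, 4, 9}:
G(0) = 0
G(1) = mex{0} = 1
G(2) = mex{1,0} = 2
G(3) = mex{2,1,0} = 3
G(4) = mex{3,2,1,0} = 4
G(5) = mex{4,3,2,1} = 0
G(6) = mex{0,4,3,2} = 1
G(7) = mex{1,0,4,3} = 2
G_B(7) = 2.
Combined Grundy value = 2 ⊕ 2 = 0.

0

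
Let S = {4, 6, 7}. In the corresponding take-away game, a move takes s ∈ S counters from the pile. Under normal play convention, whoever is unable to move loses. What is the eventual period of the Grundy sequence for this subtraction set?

11

G(0) = 0
G(1) = mex{} = 0
G(2) = mex{} = 0
G(3) = mex{} = 0
G(4) = mex{0} = 1
G(5) = mex{0} = 1
G(6) = mex{0,0} = 1
G(7) = mex{0,0,0} = 1
G(8) = mex{1,0,0} = 2
G(9) = mex{1,0,0} = 2
G(10) = mex{1,1,0} = 2
G(11) = mex{1,1,1} = 0
G(12) = mex{2,1,1} = 0
G(13) = mex{2,1,1} = 0
G(14) = mex{2,2,1} = 0
G(15) = mex{0,2,2} = 1
G(16) = mex{0,2,2} = 1
G(17) = mex{0,0,2} = 1
G(18) = mex{0,0,0} = 1
G(19) = mex{1,0,0} = 2
G(20) = mex{1,0,0} = 2
G(21) = mex{1,1,0} = 2
G(22) = mex{1,1,1} = 0
G(23) = mex{2,1,1} = 0
G(n+11) = G(n) holds for n = 0,…,6 (a full window of length max(S) = 7), so the sequence is purely periodic with period 11.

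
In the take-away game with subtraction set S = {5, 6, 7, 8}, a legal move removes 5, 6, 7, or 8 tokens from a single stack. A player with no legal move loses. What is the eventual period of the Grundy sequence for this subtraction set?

13

G(0) = 0
G(1) = mex{} = 0
G(2) = mex{} = 0
G(3) = mex{} = 0
G(4) = mex{} = 0
G(5) = mex{0} = 1
G(6) = mex{0,0} = 1
G(7) = mex{0,0,0} = 1
G(8) = mex{0,0,0,0} = 1
G(9) = mex{0,0,0,0} = 1
G(10) = mex{1,0,0,0} = 2
G(11) = mex{1,1,0,0} = 2
G(12) = mex{1,1,1,0} = 2
G(13) = mex{1,1,1,1} = 0
G(14) = mex{1,1,1,1} = 0
G(15) = mex{2,1,1,1} = 0
G(16) = mex{2,2,1,1} = 0
G(17) = mex{2,2,2,1} = 0
G(18) = mex{0,2,2,2} = 1
G(19) = mex{0,0,2,2} = 1
G(20) = mex{0,0,0,2} = 1
G(21) = mex{0,0,0,0} = 1
G(22) = mex{0,0,0,0} = 1
G(23) = mex{1,0,0,0} = 2
G(24) = mex{1,1,0,0} = 2
G(25) = mex{1,1,1,0} = 2
G(26) = mex{1,1,1,1} = 0
G(27) = mex{1,1,1,1} = 0
G(n+13) = G(n) holds for n = 0,…,7 (a full window of length max(S) = 8), so the sequence is purely periodic with period 13.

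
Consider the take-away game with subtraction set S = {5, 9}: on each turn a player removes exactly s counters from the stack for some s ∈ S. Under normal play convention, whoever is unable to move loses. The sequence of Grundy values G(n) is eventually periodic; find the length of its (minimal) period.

14

n :  0  1  2  3  4  5  6  7  8  9 10 11 12 13 14 15 16 17 18 19 20 21 22 23 24 25 26 27 28 29
G :  0  0  0  0  0  1  1  1  1  1  2  2  2  2  0  0  0  0  0  1  1  1  1  1  2  2  2  2  0  0
G(n+14) = G(n) holds for n = 0,…,8 (a full window of length max(S) = 9), so the sequence is purely periodic with period 14.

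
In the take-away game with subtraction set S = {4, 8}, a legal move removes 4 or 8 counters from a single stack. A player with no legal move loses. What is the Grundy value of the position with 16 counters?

1

G(0) = 0
G(1) = mex{} = 0
G(2) = mex{} = 0
G(3) = mex{} = 0
G(4) = mex{0} = 1
G(5) = mex{0} = 1
G(6) = mex{0} = 1
G(7) = mex{0} = 1
G(8) = mex{1,0} = 2
G(9) = mex{1,0} = 2
G(10) = mex{1,0} = 2
G(11) = mex{1,0} = 2
G(12) = mex{2,1} = 0
G(13) = mex{2,1} = 0
G(14) = mex{2,1} = 0
G(15) = mex{2,1} = 0
G(16) = mex{0,2} = 1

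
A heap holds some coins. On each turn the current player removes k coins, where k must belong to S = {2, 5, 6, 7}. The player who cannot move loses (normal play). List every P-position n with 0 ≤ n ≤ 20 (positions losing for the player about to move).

0, 1, 4, 12, 13, 16

G(0) = 0
G(1) = mex{} = 0
G(2) = mex{0} = 1
G(3) = mex{0} = 1
G(4) = mex{1} = 0
G(5) = mex{1,0} = 2
G(6) = mex{0,0,0} = 1
G(7) = mex{2,1,0,0} = 3
G(8) = mex{1,1,1,0} = 2
G(9) = mex{3,0,1,1} = 2
G(10) = mex{2,2,0,1} = 3
G(11) = mex{2,1,2,0} = 3
G(12) = mex{3,3,1,2} = 0
G(13) = mex{3,2,3,1} = 0
G(14) = mex{0,2,2,3} = 1
G(15) = mex{0,3,2,2} = 1
G(16) = mex{1,3,3,2} = 0
G(17) = mex{1,0,3,3} = 2
G(18) = mex{0,0,0,3} = 1
G(19) = mex{2,1,0,0} = 3
G(20) = mex{1,1,1,0} = 2
P-positions are exactly the n with G(n) = 0.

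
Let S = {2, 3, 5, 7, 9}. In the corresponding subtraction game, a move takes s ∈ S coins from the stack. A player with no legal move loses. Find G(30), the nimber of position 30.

4

G(0) = 0
G(1) = mex{} = 0
G(2) = mex{0} = 1
G(3) = mex{0,0} = 1
G(4) = mex{1,0} = 2
G(5) = mex{1,1,0} = 2
G(6) = mex{2,1,0} = 3
G(7) = mex{2,2,1,0} = 3
G(8) = mex{3,2,1,0} = 4
G(9) = mex{3,3,2,1,0} = 4
G(10) = mex{4,3,2,1,0} = 5
G(11) = mex{4,4,3,2,1} = 0
G(12) = mex{5,4,3,2,1} = 0
G(13) = mex{0,5,4,3,2} = 1
G(14) = mex{0,0,4,3,2} = 1
G(15) = mex{1,0,5,4,3} = 2
G(16) = mex{1,1,0,4,3} = 2
G(17) = mex{2,1,0,5,4} = 3
G(18) = mex{2,2,1,0,4} = 3
G(19) = mex{3,2,1,0,5} = 4
G(20) = mex{3,3,2,1,0} = 4
G(21) = mex{4,3,2,1,0} = 5
G(22) = mex{4,4,3,2,1} = 0
G(23) = mex{5,4,3,2,1} = 0
G(24) = mex{0,5,4,3,2} = 1
G(25) = mex{0,0,4,3,2} = 1
G(26) = mex{1,0,5,4,3} = 2
G(27) = mex{1,1,0,4,3} = 2
G(28) = mex{2,1,0,5,4} = 3
G(29) = mex{2,2,1,0,4} = 3
G(30) = mex{3,2,1,0,5} = 4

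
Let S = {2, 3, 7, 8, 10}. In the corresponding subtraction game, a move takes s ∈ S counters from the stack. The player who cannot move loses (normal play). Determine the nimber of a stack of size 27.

n :  0  1  2  3  4  5  6  7  8  9 10 11 12 13 14 15 16 17 18 19 20 21 22 23 24 25 26 27
G :  0  0  1  1  2  0  0  1  1  2  2  3  3  4  4  2  3  0  0  1  1  2  0  0  1  1  2  2

2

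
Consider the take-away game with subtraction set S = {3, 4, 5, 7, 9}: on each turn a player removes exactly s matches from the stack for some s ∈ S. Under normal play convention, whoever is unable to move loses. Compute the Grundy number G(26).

n :  0  1  2  3  4  5  6  7  8  9 10 11 12 13 14 15 16 17 18 19 20 21 22 23 24 25 26
G :  0  0  0  1  1  1  2  2  2  3  3  3  0  0  0  1  1  1  2  2  2  3  3  3  0  0  0

0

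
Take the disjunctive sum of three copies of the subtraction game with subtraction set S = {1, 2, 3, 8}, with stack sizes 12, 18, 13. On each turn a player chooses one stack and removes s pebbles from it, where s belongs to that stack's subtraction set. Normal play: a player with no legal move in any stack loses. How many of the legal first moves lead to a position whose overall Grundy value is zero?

All stacks use S = {1, 2, 3, 8}:
n :  0  1  2  3  4  5  6  7  8  9 10 11 12 13 14 15 16 17 18
G :  0  1  2  3  0  1  2  3  4  0  1  2  3  0  1  2  3  4  0
Stack A: G(12) = 3.
Stack B: G(18) = 0.
Stack C: G(13) = 0.
Combined Grundy value = 3 ⊕ 0 ⊕ 0 = 3.
A winning move leaves total XOR = 0, i.e. changes one component's Grundy value g to g ⊕ X where X is the current total.
Stack A: need g' = 3⊕3 = 0. Options: 12−1→G=2, 12−2→G=1, 12−3→G=0, 12−8→G=0. Hits: 2.
Stack B: need g' = 0⊕3 = 3. Options: 18−1→G=4, 18−2→G=3, 18−3→G=2, 18−8→G=1. Hits: 1.
Stack C: need g' = 0⊕3 = 3. Options: 13−1→G=3, 13−2→G=2, 13−3→G=1, 13−8→G=1. Hits: 1.

4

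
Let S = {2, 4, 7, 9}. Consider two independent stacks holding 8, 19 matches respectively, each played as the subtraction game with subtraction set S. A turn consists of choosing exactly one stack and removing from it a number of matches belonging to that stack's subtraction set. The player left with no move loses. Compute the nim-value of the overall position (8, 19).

All stacks use S = {2, 4, 7, 9}:
n :  0  1  2  3  4  5  6  7  8  9 10 11 12 13 14 15 16 17 18 19
G :  0  0  1  1  2  2  0  3  1  4  2  0  0  1  1  2  2  0  3  1
Stack A: G(8) = 1.
Stack B: G(19) = 1.
Combined Grundy value = 1 ⊕ 1 = 0.

0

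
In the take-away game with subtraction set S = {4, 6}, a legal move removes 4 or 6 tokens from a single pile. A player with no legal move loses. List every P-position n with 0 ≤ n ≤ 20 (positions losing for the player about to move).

G(0) = 0
G(1) = mex{} = 0
G(2) = mex{} = 0
G(3) = mex{} = 0
G(4) = mex{0} = 1
G(5) = mex{0} = 1
G(6) = mex{0,0} = 1
G(7) = mex{0,0} = 1
G(8) = mex{1,0} = 2
G(9) = mex{1,0} = 2
G(10) = mex{1,1} = 0
G(11) = mex{1,1} = 0
G(12) = mex{2,1} = 0
G(13) = mex{2,1} = 0
G(14) = mex{0,2} = 1
G(15) = mex{0,2} = 1
G(16) = mex{0,0} = 1
G(17) = mex{0,0} = 1
G(18) = mex{1,0} = 2
G(19) = mex{1,0} = 2
G(20) = mex{1,1} = 0
P-positions are exactly the n with G(n) = 0.

0, 1, 2, 3, 10, 11, 12, 13, 20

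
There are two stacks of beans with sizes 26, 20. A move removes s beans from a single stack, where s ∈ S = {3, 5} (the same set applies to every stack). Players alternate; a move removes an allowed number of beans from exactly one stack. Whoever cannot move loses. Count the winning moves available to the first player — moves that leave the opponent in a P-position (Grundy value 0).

All stacks use S = {3, 5}:
n :  0  1  2  3  4  5  6  7  8  9 10 11 12 13 14 15 16 17 18 19 20 21 22 23 24 25 26
G :  0  0  0  1  1  1  2  2  0  0  0  1  1  1  2  2  0  0  0  1  1  1  2  2  0  0  0
Stack A: G(26) = 0.
Stack B: G(20) = 1.
Combined Grundy value = 0 ⊕ 1 = 1.
A winning move leaves total XOR = 0, i.e. changes one component's Grundy value g to g ⊕ X where X is the current total.
Stack A: need g' = 0⊕1 = 1. Options: 26−3→G=2, 26−5→G=1. Hits: 1.
Stack B: need g' = 1⊕1 = 0. Options: 20−3→G=0, 20−5→G=2. Hits: 1.

2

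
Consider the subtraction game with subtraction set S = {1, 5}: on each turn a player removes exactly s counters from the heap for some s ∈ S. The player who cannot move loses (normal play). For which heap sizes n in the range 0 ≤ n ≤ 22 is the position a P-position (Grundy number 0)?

n :  0  1  2  3  4  5  6  7  8  9 10 11 12 13 14 15 16 17 18 19 20 21 22
G :  0  1  0  1  0  1  0  1  0  1  0  1  0  1  0  1  0  1  0  1  0  1  0
P-positions are exactly the n with G(n) = 0.

0, 2, 4, 6, 8, 10, 12, 14, 16, 18, 20, 22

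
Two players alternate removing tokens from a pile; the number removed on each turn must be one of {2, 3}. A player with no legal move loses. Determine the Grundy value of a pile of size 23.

1

G(0) = 0
G(1) = mex{} = 0
G(2) = mex{0} = 1
G(3) = mex{0,0} = 1
G(4) = mex{1,0} = 2
G(5) = mex{1,1} = 0
G(6) = mex{2,1} = 0
G(7) = mex{0,2} = 1
G(8) = mex{0,0} = 1
G(9) = mex{1,0} = 2
G(10) = mex{1,1} = 0
G(11) = mex{2,1} = 0
G(12) = mex{0,2} = 1
G(13) = mex{0,0} = 1
G(14) = mex{1,0} = 2
G(15) = mex{1,1} = 0
G(16) = mex{2,1} = 0
G(17) = mex{0,2} = 1
G(18) = mex{0,0} = 1
G(19) = mex{1,0} = 2
G(20) = mex{1,1} = 0
G(21) = mex{2,1} = 0
G(22) = mex{0,2} = 1
G(23) = mex{0,0} = 1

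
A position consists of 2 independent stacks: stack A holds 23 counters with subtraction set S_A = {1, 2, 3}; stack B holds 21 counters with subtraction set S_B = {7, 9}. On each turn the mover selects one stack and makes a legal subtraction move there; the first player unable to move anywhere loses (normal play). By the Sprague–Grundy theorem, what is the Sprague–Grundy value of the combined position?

3

Stack A, S = {1, 2, 3}:
G(0) = 0
G(1) = mex{0} = 1
G(2) = mex{1,0} = 2
G(3) = mex{2,1,0} = 3
G(4) = mex{3,2,1} = 0
G(5) = mex{0,3,2} = 1
G(6) = mex{1,0,3} = 2
G(7) = mex{2,1,0} = 3
G(8) = mex{3,2,1} = 0
G(9) = mex{0,3,2} = 1
G(10) = mex{1,0,3} = 2
G(11) = mex{2,1,0} = 3
G(12) = mex{3,2,1} = 0
G(13) = mex{0,3,2} = 1
G(14) = mex{1,0,3} = 2
G(15) = mex{2,1,0} = 3
G(16) = mex{3,2,1} = 0
G(17) = mex{0,3,2} = 1
G(18) = mex{1,0,3} = 2
G(19) = mex{2,1,0} = 3
G(20) = mex{3,2,1} = 0
G(21) = mex{0,3,2} = 1
G(22) = mex{1,0,3} = 2
G(23) = mex{2,1,0} = 3
G_A(23) = 3.
Stack B, S = {7, 9}:
G(0) = 0
G(1) = mex{} = 0
G(2) = mex{} = 0
G(3) = mex{} = 0
G(4) = mex{} = 0
G(5) = mex{} = 0
G(6) = mex{} = 0
G(7) = mex{0} = 1
G(8) = mex{0} = 1
G(9) = mex{0,0} = 1
G(10) = mex{0,0} = 1
G(11) = mex{0,0} = 1
G(12) = mex{0,0} = 1
G(13) = mex{0,0} = 1
G(14) = mex{1,0} = 2
G(15) = mex{1,0} = 2
G(16) = mex{1,1} = 0
G(17) = mex{1,1} = 0
G(18) = mex{1,1} = 0
G(19) = mex{1,1} = 0
G(20) = mex{1,1} = 0
G(21) = mex{2,1} = 0
G_B(21) = 0.
Combined Grundy value = 3 ⊕ 0 = 3.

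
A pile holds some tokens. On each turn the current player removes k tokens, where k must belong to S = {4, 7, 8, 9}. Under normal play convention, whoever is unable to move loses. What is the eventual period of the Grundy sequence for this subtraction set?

13

G(0) = 0
G(1) = mex{} = 0
G(2) = mex{} = 0
G(3) = mex{} = 0
G(4) = mex{0} = 1
G(5) = mex{0} = 1
G(6) = mex{0} = 1
G(7) = mex{0,0} = 1
G(8) = mex{1,0,0} = 2
G(9) = mex{1,0,0,0} = 2
G(10) = mex{1,0,0,0} = 2
G(11) = mex{1,1,0,0} = 2
G(12) = mex{2,1,1,0} = 3
G(13) = mex{2,1,1,1} = 0
G(14) = mex{2,1,1,1} = 0
G(15) = mex{2,2,1,1} = 0
G(16) = mex{3,2,2,1} = 0
G(17) = mex{0,2,2,2} = 1
G(18) = mex{0,2,2,2} = 1
G(19) = mex{0,3,2,2} = 1
G(20) = mex{0,0,3,2} = 1
G(21) = mex{1,0,0,3} = 2
G(22) = mex{1,0,0,0} = 2
G(23) = mex{1,0,0,0} = 2
G(24) = mex{1,1,0,0} = 2
G(25) = mex{2,1,1,0} = 3
G(26) = mex{2,1,1,1} = 0
G(27) = mex{2,1,1,1} = 0
G(n+13) = G(n) holds for n = 0,…,8 (a full window of length max(S) = 9), so the sequence is purely periodic with period 13.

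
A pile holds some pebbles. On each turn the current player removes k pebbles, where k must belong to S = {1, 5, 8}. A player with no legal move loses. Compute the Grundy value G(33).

n :  0  1  2  3  4  5  6  7  8  9 10 11 12 13 14 15 16 17 18 19 20 21 22 23 24 25 26 27 28 29 30 31 32 33
G :  0  1  0  1  0  1  0  1  2  3  2  3  2  0  1  0  1  0  1  0  1  2  3  2  3  2  0  1  0  1  0  1  0  1

1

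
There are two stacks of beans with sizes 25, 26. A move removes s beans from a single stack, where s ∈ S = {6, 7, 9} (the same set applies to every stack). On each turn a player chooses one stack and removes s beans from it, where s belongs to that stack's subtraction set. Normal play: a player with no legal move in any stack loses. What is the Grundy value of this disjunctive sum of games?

0

All stacks use S = {6, 7, 9}:
G(0) = 0
G(1) = mex{} = 0
G(2) = mex{} = 0
G(3) = mex{} = 0
G(4) = mex{} = 0
G(5) = mex{} = 0
G(6) = mex{0} = 1
G(7) = mex{0,0} = 1
G(8) = mex{0,0} = 1
G(9) = mex{0,0,0} = 1
G(10) = mex{0,0,0} = 1
G(11) = mex{0,0,0} = 1
G(12) = mex{1,0,0} = 2
G(13) = mex{1,1,0} = 2
G(14) = mex{1,1,0} = 2
G(15) = mex{1,1,1} = 0
G(16) = mex{1,1,1} = 0
G(17) = mex{1,1,1} = 0
G(18) = mex{2,1,1} = 0
G(19) = mex{2,2,1} = 0
G(20) = mex{2,2,1} = 0
G(21) = mex{0,2,2} = 1
G(22) = mex{0,0,2} = 1
G(23) = mex{0,0,2} = 1
G(24) = mex{0,0,0} = 1
G(25) = mex{0,0,0} = 1
G(26) = mex{0,0,0} = 1
Stack A: G(25) = 1.
Stack B: G(26) = 1.
Combined Grundy value = 1 ⊕ 1 = 0.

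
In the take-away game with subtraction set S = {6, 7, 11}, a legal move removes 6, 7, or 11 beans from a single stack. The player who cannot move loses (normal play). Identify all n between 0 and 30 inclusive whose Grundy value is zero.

n :  0  1  2  3  4  5  6  7  8  9 10 11 12 13 14 15 16 17 18 19 20 21 22 23 24 25 26 27 28 29 30
G :  0  0  0  0  0  0  1  1  1  1  1  1  2  2  2  2  2  0  0  0  0  0  0  1  1  1  1  1  1  2  2
P-positions are exactly the n with G(n) = 0.

0, 1, 2, 3, 4, 5, 17, 18, 19, 20, 21, 22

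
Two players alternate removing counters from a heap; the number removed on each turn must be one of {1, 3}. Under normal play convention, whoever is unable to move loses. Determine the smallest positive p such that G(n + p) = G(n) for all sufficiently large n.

2

n :  0  1  2  3  4  5  6  7  8  9 10 11 12 13 14
G :  0  1  0  1  0  1  0  1  0  1  0  1  0  1  0
G(n+2) = G(n) holds for n = 0,…,2 (a full window of length max(S) = 3), so the sequence is purely periodic with period 2.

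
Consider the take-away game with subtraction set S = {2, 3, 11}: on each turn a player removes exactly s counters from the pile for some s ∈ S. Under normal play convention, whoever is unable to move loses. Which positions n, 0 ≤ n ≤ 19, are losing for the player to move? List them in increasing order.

0, 1, 5, 6, 10, 14, 15, 19

n :  0  1  2  3  4  5  6  7  8  9 10 11 12 13 14 15 16 17 18 19
G :  0  0  1  1  2  0  0  1  1  2  0  3  1  2  0  0  1  1  2  0
P-positions are exactly the n with G(n) = 0.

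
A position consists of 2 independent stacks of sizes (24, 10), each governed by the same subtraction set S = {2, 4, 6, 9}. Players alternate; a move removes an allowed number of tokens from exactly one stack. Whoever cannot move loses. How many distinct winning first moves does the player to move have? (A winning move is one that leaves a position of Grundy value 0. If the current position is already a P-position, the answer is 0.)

3

All stacks use S = {2, 4, 6, 9}:
G(0) = 0
G(1) = mex{} = 0
G(2) = mex{0} = 1
G(3) = mex{0} = 1
G(4) = mex{1,0} = 2
G(5) = mex{1,0} = 2
G(6) = mex{2,1,0} = 3
G(7) = mex{2,1,0} = 3
G(8) = mex{3,2,1} = 0
G(9) = mex{3,2,1,0} = 4
G(10) = mex{0,3,2,0} = 1
G(11) = mex{4,3,2,1} = 0
G(12) = mex{1,0,3,1} = 2
G(13) = mex{0,4,3,2} = 1
G(14) = mex{2,1,0,2} = 3
G(15) = mex{1,0,4,3} = 2
G(16) = mex{3,2,1,3} = 0
G(17) = mex{2,1,0,0} = 3
G(18) = mex{0,3,2,4} = 1
G(19) = mex{3,2,1,1} = 0
G(20) = mex{1,0,3,0} = 2
G(21) = mex{0,3,2,2} = 1
G(22) = mex{2,1,0,1} = 3
G(23) = mex{1,0,3,3} = 2
G(24) = mex{3,2,1,2} = 0
Stack A: G(24) = 0.
Stack B: G(10) = 1.
Combined Grundy value = 0 ⊕ 1 = 1.
A winning move leaves total XOR = 0, i.e. changes one component's Grundy value g to g ⊕ X where X is the current total.
Stack A: need g' = 0⊕1 = 1. Options: 24−2→G=3, 24−4→G=2, 24−6→G=1, 24−9→G=2. Hits: 1.
Stack B: need g' = 1⊕1 = 0. Options: 10−2→G=0, 10−4→G=3, 10−6→G=2, 10−9→G=0. Hits: 2.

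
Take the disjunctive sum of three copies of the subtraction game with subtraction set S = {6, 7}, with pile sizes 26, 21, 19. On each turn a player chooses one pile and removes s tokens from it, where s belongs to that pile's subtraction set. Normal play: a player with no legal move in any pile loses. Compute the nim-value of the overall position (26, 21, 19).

0

All piles use S = {6, 7}:
G(0) = 0
G(1) = mex{} = 0
G(2) = mex{} = 0
G(3) = mex{} = 0
G(4) = mex{} = 0
G(5) = mex{} = 0
G(6) = mex{0} = 1
G(7) = mex{0,0} = 1
G(8) = mex{0,0} = 1
G(9) = mex{0,0} = 1
G(10) = mex{0,0} = 1
G(11) = mex{0,0} = 1
G(12) = mex{1,0} = 2
G(13) = mex{1,1} = 0
G(14) = mex{1,1} = 0
G(15) = mex{1,1} = 0
G(16) = mex{1,1} = 0
G(17) = mex{1,1} = 0
G(18) = mex{2,1} = 0
G(19) = mex{0,2} = 1
G(20) = mex{0,0} = 1
G(21) = mex{0,0} = 1
G(22) = mex{0,0} = 1
G(23) = mex{0,0} = 1
G(24) = mex{0,0} = 1
G(25) = mex{1,0} = 2
G(26) = mex{1,1} = 0
Pile A: G(26) = 0.
Pile B: G(21) = 1.
Pile C: G(19) = 1.
Combined Grundy value = 0 ⊕ 1 ⊕ 1 = 0.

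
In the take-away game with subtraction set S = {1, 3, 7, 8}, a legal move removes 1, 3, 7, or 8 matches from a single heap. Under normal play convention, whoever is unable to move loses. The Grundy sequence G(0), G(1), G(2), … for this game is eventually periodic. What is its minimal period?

15

G(0) = 0
G(1) = mex{0} = 1
G(2) = mex{1} = 0
G(3) = mex{0,0} = 1
G(4) = mex{1,1} = 0
G(5) = mex{0,0} = 1
G(6) = mex{1,1} = 0
G(7) = mex{0,0,0} = 1
G(8) = mex{1,1,1,0} = 2
G(9) = mex{2,0,0,1} = 3
G(10) = mex{3,1,1,0} = 2
G(11) = mex{2,2,0,1} = 3
G(12) = mex{3,3,1,0} = 2
G(13) = mex{2,2,0,1} = 3
G(14) = mex{3,3,1,0} = 2
G(15) = mex{2,2,2,1} = 0
G(16) = mex{0,3,3,2} = 1
G(17) = mex{1,2,2,3} = 0
G(18) = mex{0,0,3,2} = 1
G(19) = mex{1,1,2,3} = 0
G(20) = mex{0,0,3,2} = 1
G(21) = mex{1,1,2,3} = 0
G(22) = mex{0,0,0,2} = 1
G(23) = mex{1,1,1,0} = 2
G(24) = mex{2,0,0,1} = 3
G(25) = mex{3,1,1,0} = 2
G(26) = mex{2,2,0,1} = 3
G(27) = mex{3,3,1,0} = 2
G(28) = mex{2,2,0,1} = 3
G(29) = mex{3,3,1,0} = 2
G(30) = mex{2,2,2,1} = 0
G(31) = mex{0,3,3,2} = 1
G(n+15) = G(n) holds for n = 0,…,7 (a full window of length max(S) = 8), so the sequence is purely periodic with period 15.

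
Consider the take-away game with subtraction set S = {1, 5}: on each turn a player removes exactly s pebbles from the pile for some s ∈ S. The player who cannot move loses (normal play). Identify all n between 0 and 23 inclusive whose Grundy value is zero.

0, 2, 4, 6, 8, 10, 12, 14, 16, 18, 20, 22

G(0) = 0
G(1) = mex{0} = 1
G(2) = mex{1} = 0
G(3) = mex{0} = 1
G(4) = mex{1} = 0
G(5) = mex{0,0} = 1
G(6) = mex{1,1} = 0
G(7) = mex{0,0} = 1
G(8) = mex{1,1} = 0
G(9) = mex{0,0} = 1
G(10) = mex{1,1} = 0
G(11) = mex{0,0} = 1
G(12) = mex{1,1} = 0
G(13) = mex{0,0} = 1
G(14) = mex{1,1} = 0
G(15) = mex{0,0} = 1
G(16) = mex{1,1} = 0
G(17) = mex{0,0} = 1
G(18) = mex{1,1} = 0
G(19) = mex{0,0} = 1
G(20) = mex{1,1} = 0
G(21) = mex{0,0} = 1
G(22) = mex{1,1} = 0
G(23) = mex{0,0} = 1
P-positions are exactly the n with G(n) = 0.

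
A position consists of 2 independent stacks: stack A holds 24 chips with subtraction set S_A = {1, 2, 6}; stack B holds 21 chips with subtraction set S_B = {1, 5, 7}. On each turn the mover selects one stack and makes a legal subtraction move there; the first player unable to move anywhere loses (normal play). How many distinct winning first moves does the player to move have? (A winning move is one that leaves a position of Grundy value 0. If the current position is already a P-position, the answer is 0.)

5

Stack A, S = {1, 2, 6}:
G(0) = 0
G(1) = mex{0} = 1
G(2) = mex{1,0} = 2
G(3) = mex{2,1} = 0
G(4) = mex{0,2} = 1
G(5) = mex{1,0} = 2
G(6) = mex{2,1,0} = 3
G(7) = mex{3,2,1} = 0
G(8) = mex{0,3,2} = 1
G(9) = mex{1,0,0} = 2
G(10) = mex{2,1,1} = 0
G(11) = mex{0,2,2} = 1
G(12) = mex{1,0,3} = 2
G(13) = mex{2,1,0} = 3
G(14) = mex{3,2,1} = 0
G(15) = mex{0,3,2} = 1
G(16) = mex{1,0,0} = 2
G(17) = mex{2,1,1} = 0
G(18) = mex{0,2,2} = 1
G(19) = mex{1,0,3} = 2
G(20) = mex{2,1,0} = 3
G(21) = mex{3,2,1} = 0
G(22) = mex{0,3,2} = 1
G(23) = mex{1,0,0} = 2
G(24) = mex{2,1,1} = 0
G_A(24) = 0.
Stack B, S = {1, 5, 7}:
G(0) = 0
G(1) = mex{0} = 1
G(2) = mex{1} = 0
G(3) = mex{0} = 1
G(4) = mex{1} = 0
G(5) = mex{0,0} = 1
G(6) = mex{1,1} = 0
G(7) = mex{0,0,0} = 1
G(8) = mex{1,1,1} = 0
G(9) = mex{0,0,0} = 1
G(10) = mex{1,1,1} = 0
G(11) = mex{0,0,0} = 1
G(12) = mex{1,1,1} = 0
G(13) = mex{0,0,0} = 1
G(14) = mex{1,1,1} = 0
G(15) = mex{0,0,0} = 1
G(16) = mex{1,1,1} = 0
G(17) = mex{0,0,0} = 1
G(18) = mex{1,1,1} = 0
G(19) = mex{0,0,0} = 1
G(20) = mex{1,1,1} = 0
G(21) = mex{0,0,0} = 1
G_B(21) = 1.
Combined Grundy value = 0 ⊕ 1 = 1.
A winning move leaves total XOR = 0, i.e. changes one component's Grundy value g to g ⊕ X where X is the current total.
Stack A: need g' = 0⊕1 = 1. Options: 24−1→G=2, 24−2→G=1, 24−6→G=1. Hits: 2.
Stack B: need g' = 1⊕1 = 0. Options: 21−1→G=0, 21−5→G=0, 21−7→G=0. Hits: 3.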